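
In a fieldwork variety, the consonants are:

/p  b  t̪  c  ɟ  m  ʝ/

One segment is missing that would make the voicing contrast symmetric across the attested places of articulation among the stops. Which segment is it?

bilabial: voiceless /p/, voiced /b/.
dental: voiceless /t̪/, voiced —.
palatal: voiceless /c/, voiced /ɟ/.
The dental row has no voiced member, so the gap is the voiced dental stop /d̪/.

/d̪/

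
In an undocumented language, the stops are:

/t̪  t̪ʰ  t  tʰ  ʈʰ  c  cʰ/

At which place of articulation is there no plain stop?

dental: plain /t̪/, aspirated /t̪ʰ/.
alveolar: plain /t/, aspirated /tʰ/.
retroflex: plain —, aspirated /ʈʰ/.
palatal: plain /c/, aspirated /cʰ/.
Every place of articulation has a plain member except retroflex, where /ʈ/ would be expected.

retroflex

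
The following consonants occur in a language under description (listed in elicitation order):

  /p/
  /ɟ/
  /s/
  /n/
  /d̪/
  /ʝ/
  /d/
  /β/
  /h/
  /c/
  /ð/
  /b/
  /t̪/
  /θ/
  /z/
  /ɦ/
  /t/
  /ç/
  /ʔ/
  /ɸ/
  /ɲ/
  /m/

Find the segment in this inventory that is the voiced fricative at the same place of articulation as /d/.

/d/ is a voiced alveolar stop.
The voiced fricative at the same place is a voiced alveolar fricative — in this inventory, /z/.

/z/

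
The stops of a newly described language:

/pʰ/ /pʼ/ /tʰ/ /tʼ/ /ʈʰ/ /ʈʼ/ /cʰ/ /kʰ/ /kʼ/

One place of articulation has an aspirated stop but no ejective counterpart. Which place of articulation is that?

place of articulation  aspirated  ejective
bilabial          pʰ        pʼ      
alveolar          tʰ        tʼ      
retroflex         ʈʰ        ʈʼ      
palatal           cʰ        —       
velar             kʰ        kʼ      
Every place of articulation has an ejective member except palatal, where /cʼ/ would be expected.

palatal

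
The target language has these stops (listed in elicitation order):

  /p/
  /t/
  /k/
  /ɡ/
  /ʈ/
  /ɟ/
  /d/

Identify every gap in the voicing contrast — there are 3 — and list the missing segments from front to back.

/b/, /ɖ/, /c/

Voiceless: /p/ (bilabial), /t/ (alveolar), /ʈ/ (retroflex), /k/ (velar).
Voiced: /d/ (alveolar), /ɟ/ (palatal), /ɡ/ (velar).
Gaps, from front to back: bilabial lacks voiced (/b/); retroflex lacks voiced (/ɖ/); palatal lacks voiceless (/c/).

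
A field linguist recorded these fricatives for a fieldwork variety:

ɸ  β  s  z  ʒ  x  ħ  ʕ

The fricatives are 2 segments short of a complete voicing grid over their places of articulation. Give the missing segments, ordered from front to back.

/ʃ/, /ɣ/

Voiceless: /ɸ/ (bilabial), /s/ (alveolar), /x/ (velar), /ħ/ (pharyngeal).
Voiced: /β/ (bilabial), /z/ (alveolar), /ʒ/ (postalveolar), /ʕ/ (pharyngeal).
Gaps, from front to back: postalveolar lacks voiceless (/ʃ/); velar lacks voiced (/ɣ/).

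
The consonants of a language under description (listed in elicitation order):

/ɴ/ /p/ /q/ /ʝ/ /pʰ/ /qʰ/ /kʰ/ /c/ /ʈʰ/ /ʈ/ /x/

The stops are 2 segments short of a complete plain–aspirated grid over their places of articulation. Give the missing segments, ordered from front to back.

bilabial: plain /p/, aspirated /pʰ/.
retroflex: plain /ʈ/, aspirated /ʈʰ/.
palatal: plain /c/, aspirated —.
velar: plain —, aspirated /kʰ/.
uvular: plain /q/, aspirated /qʰ/.
Gaps, from front to back: palatal lacks aspirated (/cʰ/); velar lacks plain (/k/).

/cʰ/, /k/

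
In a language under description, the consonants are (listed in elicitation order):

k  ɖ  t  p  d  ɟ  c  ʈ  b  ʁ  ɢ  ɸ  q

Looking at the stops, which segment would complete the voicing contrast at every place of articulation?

/ɡ/

place of articulation  voiceless  voiced  
bilabial          p         b       
alveolar          t         d       
retroflex         ʈ         ɖ       
palatal           c         ɟ       
velar             k         —       
uvular            q         ɢ       
The velar row has no voiced member, so the gap is the voiced velar stop /ɡ/.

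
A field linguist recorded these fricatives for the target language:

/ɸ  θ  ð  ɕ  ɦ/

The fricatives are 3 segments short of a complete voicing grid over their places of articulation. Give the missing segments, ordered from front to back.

bilabial: voiceless /ɸ/, voiced —.
dental: voiceless /θ/, voiced /ð/.
alveolo-palatal: voiceless /ɕ/, voiced —.
glottal: voiceless —, voiced /ɦ/.
Gaps, from front to back: bilabial lacks voiced (/β/); alveolo-palatal lacks voiced (/ʑ/); glottal lacks voiceless (/h/).

/β/, /ʑ/, /h/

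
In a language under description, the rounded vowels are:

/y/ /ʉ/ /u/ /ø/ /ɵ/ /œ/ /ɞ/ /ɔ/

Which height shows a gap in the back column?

Front: /y/ (high), /ø/ (high-mid), /œ/ (low-mid).
Central: /ʉ/ (high), /ɵ/ (high-mid), /ɞ/ (low-mid).
Back: /u/ (high), /ɔ/ (low-mid).
Every height has a back member except high-mid, where /o/ would be expected.

high-mid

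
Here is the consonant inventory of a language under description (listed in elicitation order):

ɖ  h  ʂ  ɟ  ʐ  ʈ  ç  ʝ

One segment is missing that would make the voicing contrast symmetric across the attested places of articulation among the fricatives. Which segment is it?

Voiceless: /ʂ/ (retroflex), /ç/ (palatal), /h/ (glottal).
Voiced: /ʐ/ (retroflex), /ʝ/ (palatal).
The glottal row has no voiced member, so the gap is the voiced glottal fricative /ɦ/.

/ɦ/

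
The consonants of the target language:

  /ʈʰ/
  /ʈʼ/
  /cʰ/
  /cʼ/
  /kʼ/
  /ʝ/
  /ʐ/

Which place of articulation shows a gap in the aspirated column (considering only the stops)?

velar

Aspirated: /ʈʰ/ (retroflex), /cʰ/ (palatal).
Ejective: /ʈʼ/ (retroflex), /cʼ/ (palatal), /kʼ/ (velar).
Every place of articulation has an aspirated member except velar, where /kʰ/ would be expected.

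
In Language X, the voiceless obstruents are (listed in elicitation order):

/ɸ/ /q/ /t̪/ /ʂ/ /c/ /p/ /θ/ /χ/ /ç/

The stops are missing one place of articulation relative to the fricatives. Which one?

retroflex

place of articulation  stop      fricative
bilabial          p         ɸ       
dental            t̪        θ       
retroflex         —         ʂ       
palatal           c         ç       
uvular            q         χ       
Every place of articulation has a stop member except retroflex, where /ʈ/ would be expected.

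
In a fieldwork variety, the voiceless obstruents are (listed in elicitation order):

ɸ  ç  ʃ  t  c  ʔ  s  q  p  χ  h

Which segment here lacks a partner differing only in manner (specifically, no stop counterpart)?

/ʃ/

Bilabial: /p/ ~ /ɸ/
Alveolar: /t/ ~ /s/
Palatal: /c/ ~ /ç/
Uvular: /q/ ~ /χ/
Glottal: /ʔ/ ~ /h/
Postalveolar: only /ʃ/ (fricative); no stop partner.
So /ʃ/ is the unpaired segment.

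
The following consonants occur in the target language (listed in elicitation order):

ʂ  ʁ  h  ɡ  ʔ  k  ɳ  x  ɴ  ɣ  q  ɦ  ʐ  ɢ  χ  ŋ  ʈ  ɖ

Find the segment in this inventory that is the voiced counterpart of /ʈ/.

/ɖ/

/ʈ/ is a voiceless retroflex stop.
The voiced counterpart is a voiced retroflex stop — in this inventory, /ɖ/.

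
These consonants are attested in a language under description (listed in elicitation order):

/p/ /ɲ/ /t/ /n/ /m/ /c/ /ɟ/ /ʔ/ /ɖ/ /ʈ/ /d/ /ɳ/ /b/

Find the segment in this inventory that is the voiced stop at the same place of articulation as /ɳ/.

/ɖ/

/ɳ/ is a retroflex nasal.
The voiced stop at the same place is a voiced retroflex stop — in this inventory, /ɖ/.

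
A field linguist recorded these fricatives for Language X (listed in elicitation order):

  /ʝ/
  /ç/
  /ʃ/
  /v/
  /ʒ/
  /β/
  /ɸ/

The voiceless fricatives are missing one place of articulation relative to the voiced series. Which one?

labiodental

Voiceless: /ɸ/ (bilabial), /ʃ/ (postalveolar), /ç/ (palatal).
Voiced: /β/ (bilabial), /v/ (labiodental), /ʒ/ (postalveolar), /ʝ/ (palatal).
Every place of articulation has a voiceless member except labiodental, where /f/ would be expected.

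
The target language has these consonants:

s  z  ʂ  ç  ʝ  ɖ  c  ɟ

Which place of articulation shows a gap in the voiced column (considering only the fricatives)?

Voiceless: /s/ (alveolar), /ʂ/ (retroflex), /ç/ (palatal).
Voiced: /z/ (alveolar), /ʝ/ (palatal).
Every place of articulation has a voiced member except retroflex, where /ʐ/ would be expected.

retroflex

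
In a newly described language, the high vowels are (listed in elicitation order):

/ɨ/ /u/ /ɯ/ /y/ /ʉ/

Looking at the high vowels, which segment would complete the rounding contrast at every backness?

front: unrounded —, rounded /y/.
central: unrounded /ɨ/, rounded /ʉ/.
back: unrounded /ɯ/, rounded /u/.
The front row has no unrounded member, so the gap is the front unrounded vowel /i/.

/i/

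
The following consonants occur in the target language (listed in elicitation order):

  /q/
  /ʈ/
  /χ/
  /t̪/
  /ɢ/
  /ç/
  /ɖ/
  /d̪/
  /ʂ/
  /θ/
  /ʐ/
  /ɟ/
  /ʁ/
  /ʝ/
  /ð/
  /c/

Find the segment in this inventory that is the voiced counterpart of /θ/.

/θ/ is a voiceless dental fricative.
The voiced counterpart is a voiced dental fricative — in this inventory, /ð/.

/ð/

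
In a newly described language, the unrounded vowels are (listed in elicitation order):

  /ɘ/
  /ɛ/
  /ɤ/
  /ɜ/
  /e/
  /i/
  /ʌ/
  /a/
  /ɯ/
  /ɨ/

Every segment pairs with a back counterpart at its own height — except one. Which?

High: /i/ ~ /ɨ/ ~ /ɯ/
High-mid: /e/ ~ /ɘ/ ~ /ɤ/
Low-mid: /ɛ/ ~ /ɜ/ ~ /ʌ/
Low: only /a/ (front); no back partner.
So /a/ is the unpaired segment.

/a/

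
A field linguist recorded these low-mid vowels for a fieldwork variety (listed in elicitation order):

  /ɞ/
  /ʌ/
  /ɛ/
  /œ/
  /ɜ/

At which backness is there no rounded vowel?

back

backness          unrounded  rounded 
front             ɛ         œ       
central           ɜ         ɞ       
back              ʌ         —       
Every backness has a rounded member except back, where /ɔ/ would be expected.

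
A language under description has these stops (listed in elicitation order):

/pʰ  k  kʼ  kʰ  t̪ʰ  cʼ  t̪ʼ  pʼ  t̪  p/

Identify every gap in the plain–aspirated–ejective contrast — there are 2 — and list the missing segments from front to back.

Plain: /p/ (bilabial), /t̪/ (dental), /k/ (velar).
Aspirated: /pʰ/ (bilabial), /t̪ʰ/ (dental), /kʰ/ (velar).
Ejective: /pʼ/ (bilabial), /t̪ʼ/ (dental), /cʼ/ (palatal), /kʼ/ (velar).
Gaps, from front to back: palatal lacks plain (/c/); palatal lacks aspirated (/cʰ/).

/c/, /cʰ/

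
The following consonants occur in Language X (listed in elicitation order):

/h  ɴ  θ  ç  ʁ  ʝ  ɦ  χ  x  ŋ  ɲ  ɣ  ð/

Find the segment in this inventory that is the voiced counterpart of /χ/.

/ʁ/

/χ/ is a voiceless uvular fricative.
The voiced counterpart is a voiced uvular fricative — in this inventory, /ʁ/.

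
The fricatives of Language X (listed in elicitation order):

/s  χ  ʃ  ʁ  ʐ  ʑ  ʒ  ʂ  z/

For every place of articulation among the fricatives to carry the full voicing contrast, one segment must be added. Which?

place of articulation  voiceless  voiced  
alveolar          s         z       
postalveolar      ʃ         ʒ       
retroflex         ʂ         ʐ       
alveolo-palatal   —         ʑ       
uvular            χ         ʁ       
The alveolo-palatal row has no voiceless member, so the gap is the voiceless alveolo-palatal fricative /ɕ/.

/ɕ/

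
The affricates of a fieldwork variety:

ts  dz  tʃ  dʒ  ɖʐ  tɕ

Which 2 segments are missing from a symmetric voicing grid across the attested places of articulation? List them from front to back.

Voiceless: /ts/ (alveolar), /tʃ/ (postalveolar), /tɕ/ (alveolo-palatal).
Voiced: /dz/ (alveolar), /dʒ/ (postalveolar), /ɖʐ/ (retroflex).
Gaps, from front to back: retroflex lacks voiceless (/ʈʂ/); alveolo-palatal lacks voiced (/dʑ/).

/ʈʂ/, /dʑ/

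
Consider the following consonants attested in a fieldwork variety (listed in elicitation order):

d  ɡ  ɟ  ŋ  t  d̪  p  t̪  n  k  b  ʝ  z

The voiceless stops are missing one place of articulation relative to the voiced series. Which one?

place of articulation  voiceless  voiced  
bilabial          p         b       
dental            t̪        d̪      
alveolar          t         d       
palatal           —         ɟ       
velar             k         ɡ       
Every place of articulation has a voiceless member except palatal, where /c/ would be expected.

palatal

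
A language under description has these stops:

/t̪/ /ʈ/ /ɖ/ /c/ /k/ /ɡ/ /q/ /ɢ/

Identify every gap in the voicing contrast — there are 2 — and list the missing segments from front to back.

/d̪/, /ɟ/

Voiceless: /t̪/ (dental), /ʈ/ (retroflex), /c/ (palatal), /k/ (velar), /q/ (uvular).
Voiced: /ɖ/ (retroflex), /ɡ/ (velar), /ɢ/ (uvular).
Gaps, from front to back: dental lacks voiced (/d̪/); palatal lacks voiced (/ɟ/).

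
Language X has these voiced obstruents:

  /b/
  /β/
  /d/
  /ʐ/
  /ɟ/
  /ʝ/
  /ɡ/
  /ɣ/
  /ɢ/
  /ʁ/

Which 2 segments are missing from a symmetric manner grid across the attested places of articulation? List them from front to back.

/z/, /ɖ/

Stop: /b/ (bilabial), /d/ (alveolar), /ɟ/ (palatal), /ɡ/ (velar), /ɢ/ (uvular).
Fricative: /β/ (bilabial), /ʐ/ (retroflex), /ʝ/ (palatal), /ɣ/ (velar), /ʁ/ (uvular).
Gaps, from front to back: alveolar lacks fricative (/z/); retroflex lacks stop (/ɖ/).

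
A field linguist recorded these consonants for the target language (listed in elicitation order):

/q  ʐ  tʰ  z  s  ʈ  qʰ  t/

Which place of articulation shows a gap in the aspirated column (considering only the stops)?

Plain: /t/ (alveolar), /ʈ/ (retroflex), /q/ (uvular).
Aspirated: /tʰ/ (alveolar), /qʰ/ (uvular).
Every place of articulation has an aspirated member except retroflex, where /ʈʰ/ would be expected.

retroflex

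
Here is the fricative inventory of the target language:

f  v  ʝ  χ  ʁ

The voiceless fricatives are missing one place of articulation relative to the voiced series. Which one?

palatal

labiodental: voiceless /f/, voiced /v/.
palatal: voiceless —, voiced /ʝ/.
uvular: voiceless /χ/, voiced /ʁ/.
Every place of articulation has a voiceless member except palatal, where /ç/ would be expected.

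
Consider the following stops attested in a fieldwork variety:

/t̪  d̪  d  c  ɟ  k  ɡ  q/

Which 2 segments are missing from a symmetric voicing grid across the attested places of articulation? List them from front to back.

place of articulation  voiceless  voiced  
dental            t̪        d̪      
alveolar          —         d       
palatal           c         ɟ       
velar             k         ɡ       
uvular            q         —       
Gaps, from front to back: alveolar lacks voiceless (/t/); uvular lacks voiced (/ɢ/).

/t/, /ɢ/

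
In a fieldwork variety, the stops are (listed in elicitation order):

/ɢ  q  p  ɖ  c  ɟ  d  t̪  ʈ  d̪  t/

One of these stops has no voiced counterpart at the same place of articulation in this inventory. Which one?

/p/

Dental: /t̪/ ~ /d̪/
Alveolar: /t/ ~ /d/
Retroflex: /ʈ/ ~ /ɖ/
Palatal: /c/ ~ /ɟ/
Uvular: /q/ ~ /ɢ/
Bilabial: only /p/ (voiceless); no voiced partner.
So /p/ is the unpaired segment.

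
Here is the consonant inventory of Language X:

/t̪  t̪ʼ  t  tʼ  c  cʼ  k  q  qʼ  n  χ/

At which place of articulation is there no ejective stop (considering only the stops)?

Plain: /t̪/ (dental), /t/ (alveolar), /c/ (palatal), /k/ (velar), /q/ (uvular).
Ejective: /t̪ʼ/ (dental), /tʼ/ (alveolar), /cʼ/ (palatal), /qʼ/ (uvular).
Every place of articulation has an ejective member except velar, where /kʼ/ would be expected.

velar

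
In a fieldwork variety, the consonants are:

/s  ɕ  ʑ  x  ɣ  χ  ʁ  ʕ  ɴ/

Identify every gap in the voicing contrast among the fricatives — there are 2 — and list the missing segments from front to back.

/z/, /ħ/

alveolar: voiceless /s/, voiced —.
alveolo-palatal: voiceless /ɕ/, voiced /ʑ/.
velar: voiceless /x/, voiced /ɣ/.
uvular: voiceless /χ/, voiced /ʁ/.
pharyngeal: voiceless —, voiced /ʕ/.
Gaps, from front to back: alveolar lacks voiced (/z/); pharyngeal lacks voiceless (/ħ/).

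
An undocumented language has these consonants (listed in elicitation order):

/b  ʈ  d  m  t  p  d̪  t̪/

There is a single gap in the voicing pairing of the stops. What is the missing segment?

Voiceless: /p/ (bilabial), /t̪/ (dental), /t/ (alveolar), /ʈ/ (retroflex).
Voiced: /b/ (bilabial), /d̪/ (dental), /d/ (alveolar).
The retroflex row has no voiced member, so the gap is the voiced retroflex stop /ɖ/.

/ɖ/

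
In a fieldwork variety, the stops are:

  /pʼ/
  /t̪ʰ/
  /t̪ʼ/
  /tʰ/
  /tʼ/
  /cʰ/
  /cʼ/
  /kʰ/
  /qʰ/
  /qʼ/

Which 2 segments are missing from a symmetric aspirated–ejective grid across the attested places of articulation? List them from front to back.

place of articulation  aspirated  ejective
bilabial          —         pʼ      
dental            t̪ʰ       t̪ʼ     
alveolar          tʰ        tʼ      
palatal           cʰ        cʼ      
velar             kʰ        —       
uvular            qʰ        qʼ      
Gaps, from front to back: bilabial lacks aspirated (/pʰ/); velar lacks ejective (/kʼ/).

/pʰ/, /kʼ/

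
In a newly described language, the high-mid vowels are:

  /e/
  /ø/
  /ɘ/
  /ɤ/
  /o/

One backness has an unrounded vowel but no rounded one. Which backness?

central

Unrounded: /e/ (front), /ɘ/ (central), /ɤ/ (back).
Rounded: /ø/ (front), /o/ (back).
Every backness has a rounded member except central, where /ɵ/ would be expected.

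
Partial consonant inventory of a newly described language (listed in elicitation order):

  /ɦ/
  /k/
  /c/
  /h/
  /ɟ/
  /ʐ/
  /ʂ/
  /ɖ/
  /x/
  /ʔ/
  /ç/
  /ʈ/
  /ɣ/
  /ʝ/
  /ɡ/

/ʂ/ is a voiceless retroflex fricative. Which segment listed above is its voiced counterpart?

The voiced counterpart is a voiced retroflex fricative — in this inventory, /ʐ/.

/ʐ/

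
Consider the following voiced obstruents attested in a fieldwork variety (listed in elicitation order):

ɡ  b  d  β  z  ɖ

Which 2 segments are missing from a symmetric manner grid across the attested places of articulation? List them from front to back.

/ʐ/, /ɣ/

place of articulation  stop      fricative
bilabial          b         β       
alveolar          d         z       
retroflex         ɖ         —       
velar             ɡ         —       
Gaps, from front to back: retroflex lacks fricative (/ʐ/); velar lacks fricative (/ɣ/).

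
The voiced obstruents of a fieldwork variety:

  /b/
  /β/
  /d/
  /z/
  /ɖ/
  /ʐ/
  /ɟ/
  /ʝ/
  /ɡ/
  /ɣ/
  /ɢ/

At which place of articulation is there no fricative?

bilabial: stop /b/, fricative /β/.
alveolar: stop /d/, fricative /z/.
retroflex: stop /ɖ/, fricative /ʐ/.
palatal: stop /ɟ/, fricative /ʝ/.
velar: stop /ɡ/, fricative /ɣ/.
uvular: stop /ɢ/, fricative —.
Every place of articulation has a fricative member except uvular, where /ʁ/ would be expected.

uvular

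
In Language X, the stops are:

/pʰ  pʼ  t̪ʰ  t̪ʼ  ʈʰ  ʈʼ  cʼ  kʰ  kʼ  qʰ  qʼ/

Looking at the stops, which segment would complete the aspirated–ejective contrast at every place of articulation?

/cʰ/

place of articulation  aspirated  ejective
bilabial          pʰ        pʼ      
dental            t̪ʰ       t̪ʼ     
retroflex         ʈʰ        ʈʼ      
palatal           —         cʼ      
velar             kʰ        kʼ      
uvular            qʰ        qʼ      
The palatal row has no aspirated member, so the gap is the aspirated palatal stop /cʰ/.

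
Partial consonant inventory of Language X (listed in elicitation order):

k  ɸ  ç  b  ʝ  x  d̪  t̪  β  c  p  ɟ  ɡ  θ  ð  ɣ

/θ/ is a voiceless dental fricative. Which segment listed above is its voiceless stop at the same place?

/t̪/

The voiceless stop at the same place is a voiceless dental stop — in this inventory, /t̪/.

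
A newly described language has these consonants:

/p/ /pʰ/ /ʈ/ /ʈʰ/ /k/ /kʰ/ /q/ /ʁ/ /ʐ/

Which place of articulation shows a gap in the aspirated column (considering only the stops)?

place of articulation  plain     aspirated
bilabial          p         pʰ      
retroflex         ʈ         ʈʰ      
velar             k         kʰ      
uvular            q         —       
Every place of articulation has an aspirated member except uvular, where /qʰ/ would be expected.

uvular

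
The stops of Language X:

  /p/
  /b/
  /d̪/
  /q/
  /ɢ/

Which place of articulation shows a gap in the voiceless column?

dental

Voiceless: /p/ (bilabial), /q/ (uvular).
Voiced: /b/ (bilabial), /d̪/ (dental), /ɢ/ (uvular).
Every place of articulation has a voiceless member except dental, where /t̪/ would be expected.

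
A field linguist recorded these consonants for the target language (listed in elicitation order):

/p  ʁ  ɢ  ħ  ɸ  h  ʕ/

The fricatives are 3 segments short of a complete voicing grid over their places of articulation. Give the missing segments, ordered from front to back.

/β/, /χ/, /ɦ/

Voiceless: /ɸ/ (bilabial), /ħ/ (pharyngeal), /h/ (glottal).
Voiced: /ʁ/ (uvular), /ʕ/ (pharyngeal).
Gaps, from front to back: bilabial lacks voiced (/β/); uvular lacks voiceless (/χ/); glottal lacks voiced (/ɦ/).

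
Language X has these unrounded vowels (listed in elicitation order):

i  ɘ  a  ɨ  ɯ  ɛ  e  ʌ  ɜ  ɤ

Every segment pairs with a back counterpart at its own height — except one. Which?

/a/

High: /i/ ~ /ɨ/ ~ /ɯ/
High-mid: /e/ ~ /ɘ/ ~ /ɤ/
Low-mid: /ɛ/ ~ /ɜ/ ~ /ʌ/
Low: only /a/ (front); no back partner.
So /a/ is the unpaired segment.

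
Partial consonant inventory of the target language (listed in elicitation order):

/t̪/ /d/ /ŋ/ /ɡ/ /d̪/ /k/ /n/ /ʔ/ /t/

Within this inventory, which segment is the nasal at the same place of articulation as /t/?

/t/ is a voiceless alveolar stop.
The nasal at the same place is an alveolar nasal — in this inventory, /n/.

/n/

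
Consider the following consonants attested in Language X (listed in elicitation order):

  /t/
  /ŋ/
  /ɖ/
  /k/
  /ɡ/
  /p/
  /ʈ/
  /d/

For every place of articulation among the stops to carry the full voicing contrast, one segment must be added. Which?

/b/

Voiceless: /p/ (bilabial), /t/ (alveolar), /ʈ/ (retroflex), /k/ (velar).
Voiced: /d/ (alveolar), /ɖ/ (retroflex), /ɡ/ (velar).
The bilabial row has no voiced member, so the gap is the voiced bilabial stop /b/.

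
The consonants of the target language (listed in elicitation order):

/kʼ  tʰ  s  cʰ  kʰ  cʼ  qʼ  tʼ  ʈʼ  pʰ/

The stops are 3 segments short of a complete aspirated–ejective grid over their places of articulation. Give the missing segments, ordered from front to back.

/pʼ/, /ʈʰ/, /qʰ/

place of articulation  aspirated  ejective
bilabial          pʰ        —       
alveolar          tʰ        tʼ      
retroflex         —         ʈʼ      
palatal           cʰ        cʼ      
velar             kʰ        kʼ      
uvular            —         qʼ      
Gaps, from front to back: bilabial lacks ejective (/pʼ/); retroflex lacks aspirated (/ʈʰ/); uvular lacks aspirated (/qʰ/).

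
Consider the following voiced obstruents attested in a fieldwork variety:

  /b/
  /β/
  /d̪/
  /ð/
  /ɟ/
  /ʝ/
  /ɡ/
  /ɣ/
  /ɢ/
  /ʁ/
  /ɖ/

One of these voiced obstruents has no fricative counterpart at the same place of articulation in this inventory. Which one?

Bilabial: /b/ ~ /β/
Dental: /d̪/ ~ /ð/
Palatal: /ɟ/ ~ /ʝ/
Velar: /ɡ/ ~ /ɣ/
Uvular: /ɢ/ ~ /ʁ/
Retroflex: only /ɖ/ (stop); no fricative partner.
So /ɖ/ is the unpaired segment.

/ɖ/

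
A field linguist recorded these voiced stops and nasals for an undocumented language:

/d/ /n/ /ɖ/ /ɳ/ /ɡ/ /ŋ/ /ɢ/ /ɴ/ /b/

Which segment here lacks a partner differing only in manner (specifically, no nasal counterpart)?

/b/

Alveolar: /d/ ~ /n/
Retroflex: /ɖ/ ~ /ɳ/
Velar: /ɡ/ ~ /ŋ/
Uvular: /ɢ/ ~ /ɴ/
Bilabial: only /b/ (oral stop); no nasal partner.
So /b/ is the unpaired segment.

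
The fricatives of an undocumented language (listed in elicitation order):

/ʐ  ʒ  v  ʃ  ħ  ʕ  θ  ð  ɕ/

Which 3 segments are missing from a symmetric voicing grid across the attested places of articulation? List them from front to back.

/f/, /ʂ/, /ʑ/

labiodental: voiceless —, voiced /v/.
dental: voiceless /θ/, voiced /ð/.
postalveolar: voiceless /ʃ/, voiced /ʒ/.
retroflex: voiceless —, voiced /ʐ/.
alveolo-palatal: voiceless /ɕ/, voiced —.
pharyngeal: voiceless /ħ/, voiced /ʕ/.
Gaps, from front to back: labiodental lacks voiceless (/f/); retroflex lacks voiceless (/ʂ/); alveolo-palatal lacks voiced (/ʑ/).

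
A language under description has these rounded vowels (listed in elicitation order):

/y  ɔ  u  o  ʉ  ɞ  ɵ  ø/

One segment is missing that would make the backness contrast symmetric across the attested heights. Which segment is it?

Front: /y/ (high), /ø/ (high-mid).
Central: /ʉ/ (high), /ɵ/ (high-mid), /ɞ/ (low-mid).
Back: /u/ (high), /o/ (high-mid), /ɔ/ (low-mid).
The low-mid row has no front member, so the gap is the low-mid front rounded vowel /œ/.

/œ/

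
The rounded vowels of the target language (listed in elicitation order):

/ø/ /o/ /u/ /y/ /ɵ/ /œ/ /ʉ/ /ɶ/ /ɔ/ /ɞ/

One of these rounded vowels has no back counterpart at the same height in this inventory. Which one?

High: /y/ ~ /ʉ/ ~ /u/
High-mid: /ø/ ~ /ɵ/ ~ /o/
Low-mid: /œ/ ~ /ɞ/ ~ /ɔ/
Low: only /ɶ/ (front); no back partner.
So /ɶ/ is the unpaired segment.

/ɶ/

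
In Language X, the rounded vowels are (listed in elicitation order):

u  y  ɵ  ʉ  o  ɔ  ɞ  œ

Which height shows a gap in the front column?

high-mid

high: front /y/, central /ʉ/, back /u/.
high-mid: front —, central /ɵ/, back /o/.
low-mid: front /œ/, central /ɞ/, back /ɔ/.
Every height has a front member except high-mid, where /ø/ would be expected.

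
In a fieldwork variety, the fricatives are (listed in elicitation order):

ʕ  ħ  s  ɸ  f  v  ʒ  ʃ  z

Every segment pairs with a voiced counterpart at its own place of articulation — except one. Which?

/ɸ/

Labiodental: /f/ ~ /v/
Alveolar: /s/ ~ /z/
Postalveolar: /ʃ/ ~ /ʒ/
Pharyngeal: /ħ/ ~ /ʕ/
Bilabial: only /ɸ/ (voiceless); no voiced partner.
So /ɸ/ is the unpaired segment.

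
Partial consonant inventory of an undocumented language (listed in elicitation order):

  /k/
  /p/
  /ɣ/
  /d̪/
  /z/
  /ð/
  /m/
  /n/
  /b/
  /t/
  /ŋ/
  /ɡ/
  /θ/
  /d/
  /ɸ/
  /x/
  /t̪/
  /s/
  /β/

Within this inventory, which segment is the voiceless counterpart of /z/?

/s/

/z/ is a voiced alveolar fricative.
The voiceless counterpart is a voiceless alveolar fricative — in this inventory, /s/.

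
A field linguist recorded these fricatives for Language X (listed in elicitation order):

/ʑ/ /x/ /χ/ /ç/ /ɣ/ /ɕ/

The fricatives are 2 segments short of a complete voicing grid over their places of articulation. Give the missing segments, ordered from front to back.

/ʝ/, /ʁ/

Voiceless: /ɕ/ (alveolo-palatal), /ç/ (palatal), /x/ (velar), /χ/ (uvular).
Voiced: /ʑ/ (alveolo-palatal), /ɣ/ (velar).
Gaps, from front to back: palatal lacks voiced (/ʝ/); uvular lacks voiced (/ʁ/).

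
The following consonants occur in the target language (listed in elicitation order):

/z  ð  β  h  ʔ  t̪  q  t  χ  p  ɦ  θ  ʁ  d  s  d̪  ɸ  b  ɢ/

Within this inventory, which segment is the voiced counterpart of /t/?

/t/ is a voiceless alveolar stop.
The voiced counterpart is a voiced alveolar stop — in this inventory, /d/.

/d/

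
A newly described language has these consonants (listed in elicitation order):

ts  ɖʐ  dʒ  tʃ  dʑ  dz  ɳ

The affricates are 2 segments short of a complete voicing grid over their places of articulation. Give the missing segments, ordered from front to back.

/ʈʂ/, /tɕ/

place of articulation  voiceless  voiced  
alveolar          ts        dz      
postalveolar      tʃ        dʒ      
retroflex         —         ɖʐ      
alveolo-palatal   —         dʑ      
Gaps, from front to back: retroflex lacks voiceless (/ʈʂ/); alveolo-palatal lacks voiceless (/tɕ/).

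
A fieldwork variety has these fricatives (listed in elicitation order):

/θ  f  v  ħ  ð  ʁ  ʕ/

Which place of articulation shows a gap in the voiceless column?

place of articulation  voiceless  voiced  
labiodental       f         v       
dental            θ         ð       
uvular            —         ʁ       
pharyngeal        ħ         ʕ       
Every place of articulation has a voiceless member except uvular, where /χ/ would be expected.

uvular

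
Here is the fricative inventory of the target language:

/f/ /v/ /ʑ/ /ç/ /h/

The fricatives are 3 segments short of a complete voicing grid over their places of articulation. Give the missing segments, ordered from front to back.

labiodental: voiceless /f/, voiced /v/.
alveolo-palatal: voiceless —, voiced /ʑ/.
palatal: voiceless /ç/, voiced —.
glottal: voiceless /h/, voiced —.
Gaps, from front to back: alveolo-palatal lacks voiceless (/ɕ/); palatal lacks voiced (/ʝ/); glottal lacks voiced (/ɦ/).

/ɕ/, /ʝ/, /ɦ/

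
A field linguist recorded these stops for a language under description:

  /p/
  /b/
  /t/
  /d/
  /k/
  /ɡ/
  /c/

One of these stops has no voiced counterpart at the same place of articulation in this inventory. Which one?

Bilabial: /p/ ~ /b/
Alveolar: /t/ ~ /d/
Velar: /k/ ~ /ɡ/
Palatal: only /c/ (voiceless); no voiced partner.
So /c/ is the unpaired segment.

/c/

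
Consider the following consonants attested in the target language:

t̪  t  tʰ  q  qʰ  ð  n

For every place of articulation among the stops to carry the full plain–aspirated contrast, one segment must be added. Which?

Plain: /t̪/ (dental), /t/ (alveolar), /q/ (uvular).
Aspirated: /tʰ/ (alveolar), /qʰ/ (uvular).
The dental row has no aspirated member, so the gap is the aspirated dental stop /t̪ʰ/.

/t̪ʰ/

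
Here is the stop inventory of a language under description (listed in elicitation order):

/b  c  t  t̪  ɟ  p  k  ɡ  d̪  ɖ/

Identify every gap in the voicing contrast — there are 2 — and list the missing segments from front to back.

place of articulation  voiceless  voiced  
bilabial          p         b       
dental            t̪        d̪      
alveolar          t         —       
retroflex         —         ɖ       
palatal           c         ɟ       
velar             k         ɡ       
Gaps, from front to back: alveolar lacks voiced (/d/); retroflex lacks voiceless (/ʈ/).

/d/, /ʈ/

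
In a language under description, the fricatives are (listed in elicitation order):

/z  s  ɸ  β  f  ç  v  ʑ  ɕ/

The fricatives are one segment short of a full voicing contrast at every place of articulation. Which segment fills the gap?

/ʝ/

Voiceless: /ɸ/ (bilabial), /f/ (labiodental), /s/ (alveolar), /ɕ/ (alveolo-palatal), /ç/ (palatal).
Voiced: /β/ (bilabial), /v/ (labiodental), /z/ (alveolar), /ʑ/ (alveolo-palatal).
The palatal row has no voiced member, so the gap is the voiced palatal fricative /ʝ/.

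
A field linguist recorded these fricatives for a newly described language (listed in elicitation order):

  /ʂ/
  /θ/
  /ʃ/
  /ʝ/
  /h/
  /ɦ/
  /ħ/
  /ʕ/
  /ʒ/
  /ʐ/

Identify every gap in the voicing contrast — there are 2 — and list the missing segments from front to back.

place of articulation  voiceless  voiced  
dental            θ         —       
postalveolar      ʃ         ʒ       
retroflex         ʂ         ʐ       
palatal           —         ʝ       
pharyngeal        ħ         ʕ       
glottal           h         ɦ       
Gaps, from front to back: dental lacks voiced (/ð/); palatal lacks voiceless (/ç/).

/ð/, /ç/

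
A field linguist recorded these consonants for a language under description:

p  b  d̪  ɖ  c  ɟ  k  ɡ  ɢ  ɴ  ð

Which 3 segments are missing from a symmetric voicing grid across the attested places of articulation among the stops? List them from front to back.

/t̪/, /ʈ/, /q/

place of articulation  voiceless  voiced  
bilabial          p         b       
dental            —         d̪      
retroflex         —         ɖ       
palatal           c         ɟ       
velar             k         ɡ       
uvular            —         ɢ       
Gaps, from front to back: dental lacks voiceless (/t̪/); retroflex lacks voiceless (/ʈ/); uvular lacks voiceless (/q/).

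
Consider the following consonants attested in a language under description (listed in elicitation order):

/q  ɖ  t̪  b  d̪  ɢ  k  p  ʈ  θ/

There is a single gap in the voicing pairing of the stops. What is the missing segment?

Voiceless: /p/ (bilabial), /t̪/ (dental), /ʈ/ (retroflex), /k/ (velar), /q/ (uvular).
Voiced: /b/ (bilabial), /d̪/ (dental), /ɖ/ (retroflex), /ɢ/ (uvular).
The velar row has no voiced member, so the gap is the voiced velar stop /ɡ/.

/ɡ/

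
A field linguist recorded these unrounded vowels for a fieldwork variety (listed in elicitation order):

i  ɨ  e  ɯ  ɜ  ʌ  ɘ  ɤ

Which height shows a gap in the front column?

high: front /i/, central /ɨ/, back /ɯ/.
high-mid: front /e/, central /ɘ/, back /ɤ/.
low-mid: front —, central /ɜ/, back /ʌ/.
Every height has a front member except low-mid, where /ɛ/ would be expected.

low-mid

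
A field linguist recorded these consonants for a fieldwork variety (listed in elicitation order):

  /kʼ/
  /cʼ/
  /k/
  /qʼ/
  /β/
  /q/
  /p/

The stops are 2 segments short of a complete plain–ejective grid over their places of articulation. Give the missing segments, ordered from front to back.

bilabial: plain /p/, ejective —.
palatal: plain —, ejective /cʼ/.
velar: plain /k/, ejective /kʼ/.
uvular: plain /q/, ejective /qʼ/.
Gaps, from front to back: bilabial lacks ejective (/pʼ/); palatal lacks plain (/c/).

/pʼ/, /c/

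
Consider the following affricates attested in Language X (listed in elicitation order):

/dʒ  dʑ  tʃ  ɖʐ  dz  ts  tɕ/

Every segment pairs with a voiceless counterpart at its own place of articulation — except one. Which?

/ɖʐ/

Alveolar: /ts/ ~ /dz/
Postalveolar: /tʃ/ ~ /dʒ/
Alveolo-palatal: /tɕ/ ~ /dʑ/
Retroflex: only /ɖʐ/ (voiced); no voiceless partner.
So /ɖʐ/ is the unpaired segment.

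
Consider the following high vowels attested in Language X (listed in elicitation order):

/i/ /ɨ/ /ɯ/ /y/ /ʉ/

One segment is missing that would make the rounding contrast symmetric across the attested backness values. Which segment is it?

/u/

Unrounded: /i/ (front), /ɨ/ (central), /ɯ/ (back).
Rounded: /y/ (front), /ʉ/ (central).
The back row has no rounded member, so the gap is the back rounded vowel /u/.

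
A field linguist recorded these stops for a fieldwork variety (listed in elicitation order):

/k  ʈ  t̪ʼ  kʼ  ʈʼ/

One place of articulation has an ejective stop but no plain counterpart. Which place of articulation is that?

place of articulation  plain     ejective
dental            —         t̪ʼ     
retroflex         ʈ         ʈʼ      
velar             k         kʼ      
Every place of articulation has a plain member except dental, where /t̪/ would be expected.

dental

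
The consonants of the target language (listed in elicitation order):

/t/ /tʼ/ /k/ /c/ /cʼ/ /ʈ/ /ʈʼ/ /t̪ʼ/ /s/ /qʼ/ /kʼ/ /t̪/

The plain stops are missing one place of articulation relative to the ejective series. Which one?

dental: plain /t̪/, ejective /t̪ʼ/.
alveolar: plain /t/, ejective /tʼ/.
retroflex: plain /ʈ/, ejective /ʈʼ/.
palatal: plain /c/, ejective /cʼ/.
velar: plain /k/, ejective /kʼ/.
uvular: plain —, ejective /qʼ/.
Every place of articulation has a plain member except uvular, where /q/ would be expected.

uvular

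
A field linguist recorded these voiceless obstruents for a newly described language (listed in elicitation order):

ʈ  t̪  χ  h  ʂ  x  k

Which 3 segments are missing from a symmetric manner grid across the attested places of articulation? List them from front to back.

dental: stop /t̪/, fricative —.
retroflex: stop /ʈ/, fricative /ʂ/.
velar: stop /k/, fricative /x/.
uvular: stop —, fricative /χ/.
glottal: stop —, fricative /h/.
Gaps, from front to back: dental lacks fricative (/θ/); uvular lacks stop (/q/); glottal lacks stop (/ʔ/).

/θ/, /q/, /ʔ/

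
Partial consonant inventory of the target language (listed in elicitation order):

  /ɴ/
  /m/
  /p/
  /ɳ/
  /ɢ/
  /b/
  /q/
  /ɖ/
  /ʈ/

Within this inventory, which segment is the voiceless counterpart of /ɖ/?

/ʈ/

/ɖ/ is a voiced retroflex stop.
The voiceless counterpart is a voiceless retroflex stop — in this inventory, /ʈ/.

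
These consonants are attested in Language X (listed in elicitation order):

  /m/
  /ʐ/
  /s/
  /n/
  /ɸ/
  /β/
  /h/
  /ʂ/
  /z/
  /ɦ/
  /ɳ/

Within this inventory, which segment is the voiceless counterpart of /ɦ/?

/h/

/ɦ/ is a voiced glottal fricative.
The voiceless counterpart is a voiceless glottal fricative — in this inventory, /h/.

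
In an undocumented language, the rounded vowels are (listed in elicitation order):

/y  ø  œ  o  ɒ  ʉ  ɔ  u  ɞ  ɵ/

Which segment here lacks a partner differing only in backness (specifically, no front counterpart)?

/ɒ/

High: /y/ ~ /ʉ/ ~ /u/
High-mid: /ø/ ~ /ɵ/ ~ /o/
Low-mid: /œ/ ~ /ɞ/ ~ /ɔ/
Low: only /ɒ/ (back); no front partner.
So /ɒ/ is the unpaired segment.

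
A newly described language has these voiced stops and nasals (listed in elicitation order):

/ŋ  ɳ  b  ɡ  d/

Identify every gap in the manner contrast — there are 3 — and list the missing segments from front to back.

/m/, /n/, /ɖ/

place of articulation  oral stop  nasal   
bilabial          b         —       
alveolar          d         —       
retroflex         —         ɳ       
velar             ɡ         ŋ       
Gaps, from front to back: bilabial lacks nasal (/m/); alveolar lacks nasal (/n/); retroflex lacks oral stop (/ɖ/).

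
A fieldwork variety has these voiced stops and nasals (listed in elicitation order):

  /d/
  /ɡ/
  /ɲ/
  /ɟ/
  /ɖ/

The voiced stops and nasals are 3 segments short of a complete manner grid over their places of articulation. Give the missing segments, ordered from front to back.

/n/, /ɳ/, /ŋ/

alveolar: oral stop /d/, nasal —.
retroflex: oral stop /ɖ/, nasal —.
palatal: oral stop /ɟ/, nasal /ɲ/.
velar: oral stop /ɡ/, nasal —.
Gaps, from front to back: alveolar lacks nasal (/n/); retroflex lacks nasal (/ɳ/); velar lacks nasal (/ŋ/).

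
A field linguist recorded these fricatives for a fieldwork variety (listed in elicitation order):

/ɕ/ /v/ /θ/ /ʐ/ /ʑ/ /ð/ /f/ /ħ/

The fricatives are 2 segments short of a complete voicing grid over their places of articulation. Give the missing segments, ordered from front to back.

Voiceless: /f/ (labiodental), /θ/ (dental), /ɕ/ (alveolo-palatal), /ħ/ (pharyngeal).
Voiced: /v/ (labiodental), /ð/ (dental), /ʐ/ (retroflex), /ʑ/ (alveolo-palatal).
Gaps, from front to back: retroflex lacks voiceless (/ʂ/); pharyngeal lacks voiced (/ʕ/).

/ʂ/, /ʕ/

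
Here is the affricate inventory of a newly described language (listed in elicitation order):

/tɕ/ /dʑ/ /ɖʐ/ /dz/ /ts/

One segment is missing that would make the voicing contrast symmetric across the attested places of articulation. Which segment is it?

/ʈʂ/

Voiceless: /ts/ (alveolar), /tɕ/ (alveolo-palatal).
Voiced: /dz/ (alveolar), /ɖʐ/ (retroflex), /dʑ/ (alveolo-palatal).
The retroflex row has no voiceless member, so the gap is the voiceless retroflex affricate /ʈʂ/.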